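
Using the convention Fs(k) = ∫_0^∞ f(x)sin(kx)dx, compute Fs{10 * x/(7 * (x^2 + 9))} 5 * pi * exp(-3 * k)/7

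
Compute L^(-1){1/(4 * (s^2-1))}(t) sinh(t)/4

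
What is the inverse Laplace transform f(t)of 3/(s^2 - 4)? 3*sinh(2*t)/2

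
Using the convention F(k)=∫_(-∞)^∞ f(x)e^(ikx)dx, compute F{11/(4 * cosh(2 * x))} 11 * pi/(8 * cosh(pi * k/4))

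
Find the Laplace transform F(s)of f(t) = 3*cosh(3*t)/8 3*s/(8*(s^2 - 9))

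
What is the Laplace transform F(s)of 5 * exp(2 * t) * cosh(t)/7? 5 * (s - 2)/(7 * ((s - 2)^2 - 1))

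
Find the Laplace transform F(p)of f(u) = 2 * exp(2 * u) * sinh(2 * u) 4/(p * (p - 4))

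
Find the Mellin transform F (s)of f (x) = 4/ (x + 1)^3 2*pi*(s - 2)*(s - 1)/sin (pi*s)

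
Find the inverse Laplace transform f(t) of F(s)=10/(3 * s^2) 10 * t/3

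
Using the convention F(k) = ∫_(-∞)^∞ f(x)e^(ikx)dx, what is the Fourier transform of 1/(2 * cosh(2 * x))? pi/(4 * cosh(pi * k/4))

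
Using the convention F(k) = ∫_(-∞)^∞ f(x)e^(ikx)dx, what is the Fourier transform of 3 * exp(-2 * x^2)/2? 3 * sqrt(2) * sqrt(pi) * exp(-k^2/8)/4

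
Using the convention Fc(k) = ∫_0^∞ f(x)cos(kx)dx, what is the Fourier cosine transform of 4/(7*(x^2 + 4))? pi*exp(-2*k)/7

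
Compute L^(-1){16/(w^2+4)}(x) 8 * sin(2 * x)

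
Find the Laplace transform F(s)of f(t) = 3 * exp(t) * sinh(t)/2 3/(2 * s * (s - 2))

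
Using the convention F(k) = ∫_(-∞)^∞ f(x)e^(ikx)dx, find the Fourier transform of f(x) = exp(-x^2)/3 sqrt(pi)*exp(-k^2/4)/3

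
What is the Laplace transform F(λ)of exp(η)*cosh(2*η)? (λ - 1)/((λ - 1)^2 - 4)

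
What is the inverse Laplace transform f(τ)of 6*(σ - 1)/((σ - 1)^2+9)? 6*exp(τ)*cos(3*τ)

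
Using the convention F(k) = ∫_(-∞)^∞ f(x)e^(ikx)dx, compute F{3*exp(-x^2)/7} 3*sqrt(pi)*exp(-k^2/4)/7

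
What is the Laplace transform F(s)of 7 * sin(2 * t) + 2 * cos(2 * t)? 14/(s^2 + 4) + 2 * s/(s^2 + 4)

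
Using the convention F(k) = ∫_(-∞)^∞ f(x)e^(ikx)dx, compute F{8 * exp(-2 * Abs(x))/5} 32/(5 * (k^2+4))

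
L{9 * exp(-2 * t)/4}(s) 9/(4 * (s + 2))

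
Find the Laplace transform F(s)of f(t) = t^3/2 3/s^4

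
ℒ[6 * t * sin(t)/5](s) 12 * s/(5 * (s^2 + 1)^2)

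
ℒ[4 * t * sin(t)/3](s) 8 * s/(3 * (s^2 + 1)^2)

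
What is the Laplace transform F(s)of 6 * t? 6/s^2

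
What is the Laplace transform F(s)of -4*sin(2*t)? -8/(s^2 + 4)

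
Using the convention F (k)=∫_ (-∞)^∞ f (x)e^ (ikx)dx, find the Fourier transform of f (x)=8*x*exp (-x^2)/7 4*I*sqrt (pi)*k*exp (-k^2/4)/7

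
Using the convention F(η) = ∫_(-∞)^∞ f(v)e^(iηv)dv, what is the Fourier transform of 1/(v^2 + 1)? pi*exp(-Abs(η))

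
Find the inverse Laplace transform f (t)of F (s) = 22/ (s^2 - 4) 11 * sinh (2 * t)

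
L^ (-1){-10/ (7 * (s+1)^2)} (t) -10 * t * exp (-t)/7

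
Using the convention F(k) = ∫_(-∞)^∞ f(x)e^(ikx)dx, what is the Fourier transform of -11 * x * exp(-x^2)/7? -11 * I * sqrt(pi) * k * exp(-k^2/4)/14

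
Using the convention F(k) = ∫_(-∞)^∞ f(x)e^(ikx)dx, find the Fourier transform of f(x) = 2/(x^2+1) 2*pi*exp(-Abs(k))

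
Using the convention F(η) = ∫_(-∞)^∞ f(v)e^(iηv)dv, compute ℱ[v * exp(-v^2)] I * sqrt(pi) * η * exp(-η^2/4)/2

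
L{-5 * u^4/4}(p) -30/p^5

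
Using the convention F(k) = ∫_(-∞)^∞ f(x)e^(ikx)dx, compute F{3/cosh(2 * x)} 3 * pi/(2 * cosh(pi * k/4))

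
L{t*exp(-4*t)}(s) (s+4)^(-2)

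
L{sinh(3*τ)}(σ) 3/(σ^2 - 9)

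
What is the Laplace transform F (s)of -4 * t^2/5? -8/ (5 * s^3)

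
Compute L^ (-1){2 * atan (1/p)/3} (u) 2 * sin (u)/ (3 * u)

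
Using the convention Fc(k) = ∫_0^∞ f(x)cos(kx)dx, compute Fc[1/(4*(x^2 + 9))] pi*exp(-3*k)/24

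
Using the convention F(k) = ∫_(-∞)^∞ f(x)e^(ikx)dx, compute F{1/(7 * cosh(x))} pi/(7 * cosh(pi * k/2))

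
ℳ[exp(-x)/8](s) gamma(s)/8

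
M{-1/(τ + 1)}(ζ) -pi * csc(pi * ζ)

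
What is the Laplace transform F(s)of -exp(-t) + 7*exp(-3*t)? 7/(s + 3) - 1/(s + 1)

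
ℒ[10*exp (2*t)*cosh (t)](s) 10*(s - 2)/ ( (s - 2)^2 - 1)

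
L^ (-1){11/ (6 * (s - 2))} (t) 11 * exp (2 * t)/6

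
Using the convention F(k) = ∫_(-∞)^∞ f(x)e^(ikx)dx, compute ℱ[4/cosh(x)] 4 * pi/cosh(pi * k/2)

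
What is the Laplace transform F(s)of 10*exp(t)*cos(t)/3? 10*(s - 1)/(3*((s - 1)^2+1))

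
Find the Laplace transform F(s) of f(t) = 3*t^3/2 9/s^4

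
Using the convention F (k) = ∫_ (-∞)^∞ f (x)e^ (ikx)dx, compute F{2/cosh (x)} 2*pi/cosh (pi*k/2)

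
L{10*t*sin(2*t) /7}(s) 40*s/(7*(s^2 + 4) ^2) 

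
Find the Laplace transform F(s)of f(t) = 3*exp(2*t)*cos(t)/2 3*(s - 2)/(2*((s - 2)^2 + 1))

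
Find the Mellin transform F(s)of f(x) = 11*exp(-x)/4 11*gamma(s)/4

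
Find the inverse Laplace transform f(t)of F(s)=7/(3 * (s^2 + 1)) 7 * sin(t)/3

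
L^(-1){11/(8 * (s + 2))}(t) 11 * exp(-2 * t)/8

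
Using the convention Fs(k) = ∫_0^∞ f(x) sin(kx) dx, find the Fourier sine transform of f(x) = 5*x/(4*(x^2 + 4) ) 5*pi*exp(-2*k) /8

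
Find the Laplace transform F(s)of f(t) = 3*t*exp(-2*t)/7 3/(7*(s + 2)^2)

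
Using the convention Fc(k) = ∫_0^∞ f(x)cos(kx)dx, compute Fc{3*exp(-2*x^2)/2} 3*sqrt(2)*sqrt(pi)*exp(-k^2/8)/8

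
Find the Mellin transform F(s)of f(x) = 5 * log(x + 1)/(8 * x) -5 * pi * csc(pi * s)/(8 * s - 8)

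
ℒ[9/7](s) 9/(7 * s)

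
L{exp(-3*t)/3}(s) 1/(3*(s+3))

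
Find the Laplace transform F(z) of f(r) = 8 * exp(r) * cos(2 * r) 8 * (z - 1) /((z - 1) ^2 + 4) 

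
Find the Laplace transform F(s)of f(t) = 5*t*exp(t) 5/(s - 1)^2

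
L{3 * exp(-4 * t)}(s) 3/(s + 4)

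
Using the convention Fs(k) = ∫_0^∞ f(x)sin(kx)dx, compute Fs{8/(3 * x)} 4 * pi/3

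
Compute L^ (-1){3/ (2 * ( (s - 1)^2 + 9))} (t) exp (t) * sin (3 * t)/2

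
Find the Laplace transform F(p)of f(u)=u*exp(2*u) (p - 2)^(-2)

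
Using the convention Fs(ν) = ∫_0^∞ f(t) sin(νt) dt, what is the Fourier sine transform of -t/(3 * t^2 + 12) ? -pi * exp(-2 * ν) /6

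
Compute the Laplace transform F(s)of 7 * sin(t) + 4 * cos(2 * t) 7/(s^2 + 1) + 4 * s/(s^2 + 4)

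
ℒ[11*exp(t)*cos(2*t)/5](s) 11*(s - 1)/(5*((s - 1)^2+4))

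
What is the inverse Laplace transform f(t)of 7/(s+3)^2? 7 * t * exp(-3 * t)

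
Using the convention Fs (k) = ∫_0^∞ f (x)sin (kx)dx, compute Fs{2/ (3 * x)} pi/3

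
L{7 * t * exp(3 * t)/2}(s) 7/(2 * (s - 3)^2)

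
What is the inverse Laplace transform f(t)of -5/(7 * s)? -5/7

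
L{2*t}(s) 2/s^2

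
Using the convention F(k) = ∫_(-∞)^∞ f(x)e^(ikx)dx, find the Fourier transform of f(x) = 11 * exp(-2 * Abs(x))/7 44/(7 * (k^2 + 4))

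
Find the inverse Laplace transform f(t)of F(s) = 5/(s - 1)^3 5 * t^2 * exp(t)/2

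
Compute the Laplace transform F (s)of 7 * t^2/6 7/ (3 * s^3)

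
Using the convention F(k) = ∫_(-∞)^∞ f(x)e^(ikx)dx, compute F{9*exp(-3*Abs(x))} 54/(k^2 + 9)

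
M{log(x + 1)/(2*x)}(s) -pi*csc(pi*s)/(2*s - 2)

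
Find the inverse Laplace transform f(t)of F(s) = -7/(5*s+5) -7*exp(-t)/5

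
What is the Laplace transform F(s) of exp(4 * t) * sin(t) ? 1/((s - 4) ^2 + 1) 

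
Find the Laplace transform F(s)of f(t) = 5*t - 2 5/s^2 - 2/s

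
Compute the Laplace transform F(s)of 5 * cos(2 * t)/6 5 * s/(6 * (s^2 + 4))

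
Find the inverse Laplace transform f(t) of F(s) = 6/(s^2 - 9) 2*sinh(3*t) 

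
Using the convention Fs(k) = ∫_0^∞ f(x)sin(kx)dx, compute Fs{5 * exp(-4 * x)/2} 5 * k/(2 * (k^2 + 16))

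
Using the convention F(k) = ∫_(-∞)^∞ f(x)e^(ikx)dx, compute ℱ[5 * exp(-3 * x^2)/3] 5 * sqrt(3) * sqrt(pi) * exp(-k^2/12)/9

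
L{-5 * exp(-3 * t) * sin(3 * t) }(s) -15/((s + 3) ^2 + 9) 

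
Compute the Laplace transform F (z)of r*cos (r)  (z^2 - 1)/ (z^2 + 1)^2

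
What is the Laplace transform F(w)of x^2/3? 2/(3*w^3)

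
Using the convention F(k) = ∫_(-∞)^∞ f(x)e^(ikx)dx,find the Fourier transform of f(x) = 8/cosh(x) 8*pi/cosh(pi*k/2)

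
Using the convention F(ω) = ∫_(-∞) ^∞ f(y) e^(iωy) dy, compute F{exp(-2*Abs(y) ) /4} 1/(ω^2 + 4) 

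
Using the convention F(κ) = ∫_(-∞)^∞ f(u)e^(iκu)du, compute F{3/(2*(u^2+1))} 3*pi*exp(-Abs(κ))/2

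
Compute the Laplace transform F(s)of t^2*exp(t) 2/(s - 1)^3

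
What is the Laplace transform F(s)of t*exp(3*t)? (s - 3)^(-2)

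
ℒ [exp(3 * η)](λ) 1/(λ - 3)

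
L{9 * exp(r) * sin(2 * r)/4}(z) 9/(2 * ((z - 1)^2 + 4))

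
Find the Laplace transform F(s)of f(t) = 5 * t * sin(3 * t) 30 * s/(s^2+9)^2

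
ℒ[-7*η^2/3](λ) -14/(3*λ^3)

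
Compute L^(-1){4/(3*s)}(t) 4/3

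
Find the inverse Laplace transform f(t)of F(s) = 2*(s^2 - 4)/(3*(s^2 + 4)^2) 2*t*cos(2*t)/3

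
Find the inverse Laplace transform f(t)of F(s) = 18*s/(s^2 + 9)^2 3*t*sin(3*t)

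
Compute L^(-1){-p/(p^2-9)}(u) -cosh(3 * u)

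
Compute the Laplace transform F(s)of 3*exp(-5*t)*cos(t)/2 3*(s+5)/(2*((s+5)^2+1))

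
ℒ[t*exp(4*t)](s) (s - 4)^(-2)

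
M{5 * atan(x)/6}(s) -5 * pi * sec(pi * s/2)/(12 * s)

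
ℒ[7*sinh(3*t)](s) 21/(s^2 - 9)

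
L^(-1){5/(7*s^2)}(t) 5*t/7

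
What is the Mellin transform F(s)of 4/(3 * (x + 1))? 4 * pi * csc(pi * s)/3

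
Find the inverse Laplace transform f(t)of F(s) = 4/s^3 2*t^2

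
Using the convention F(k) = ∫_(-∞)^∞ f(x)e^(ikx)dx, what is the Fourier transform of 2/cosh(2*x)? pi/cosh(pi*k/4)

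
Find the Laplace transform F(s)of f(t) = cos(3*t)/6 s/(6*(s^2 + 9))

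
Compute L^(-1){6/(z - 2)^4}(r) r^3*exp(2*r)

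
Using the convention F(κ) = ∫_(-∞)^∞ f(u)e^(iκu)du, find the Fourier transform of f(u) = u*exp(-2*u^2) sqrt(2)*I*sqrt(pi)*κ*exp(-κ^2/8)/8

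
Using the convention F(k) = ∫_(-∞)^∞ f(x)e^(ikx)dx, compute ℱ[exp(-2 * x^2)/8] sqrt(2) * sqrt(pi) * exp(-k^2/8)/16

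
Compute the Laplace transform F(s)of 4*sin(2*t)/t 4*atan(2/s)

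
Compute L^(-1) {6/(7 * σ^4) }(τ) τ^3/7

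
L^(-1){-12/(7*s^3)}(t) -6*t^2/7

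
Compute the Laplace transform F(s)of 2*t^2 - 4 4/s^3 - 4/s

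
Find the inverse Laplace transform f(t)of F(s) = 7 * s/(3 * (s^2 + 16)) 7 * cos(4 * t)/3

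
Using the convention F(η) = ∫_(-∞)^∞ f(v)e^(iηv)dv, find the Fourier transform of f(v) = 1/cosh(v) pi/cosh(pi * η/2)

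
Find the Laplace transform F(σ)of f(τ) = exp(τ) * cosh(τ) (σ - 1)/(σ * (σ - 2))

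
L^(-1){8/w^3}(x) 4 * x^2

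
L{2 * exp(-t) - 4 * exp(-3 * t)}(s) 2/(s + 1) - 4/(s + 3)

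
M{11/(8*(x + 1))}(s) 11*pi*csc(pi*s)/8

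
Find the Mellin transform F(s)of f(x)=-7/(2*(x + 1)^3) -7*pi*(s - 2)*(s - 1)/(4*sin(pi*s))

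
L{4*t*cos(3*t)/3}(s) 4*(s^2 - 9)/(3*(s^2 + 9)^2)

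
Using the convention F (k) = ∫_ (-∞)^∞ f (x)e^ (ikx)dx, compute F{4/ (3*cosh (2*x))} 2*pi/ (3*cosh (pi*k/4))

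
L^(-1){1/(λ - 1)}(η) exp(η)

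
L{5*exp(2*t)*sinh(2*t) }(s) 10/(s*(s - 4) ) 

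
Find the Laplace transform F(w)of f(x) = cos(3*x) w/(w^2 + 9)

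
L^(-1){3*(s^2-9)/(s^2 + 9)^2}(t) 3*t*cos(3*t)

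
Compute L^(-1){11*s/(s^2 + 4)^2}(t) 11*t*sin(2*t)/4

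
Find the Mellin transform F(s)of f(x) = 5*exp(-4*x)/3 5*gamma(s)/(3*4^s)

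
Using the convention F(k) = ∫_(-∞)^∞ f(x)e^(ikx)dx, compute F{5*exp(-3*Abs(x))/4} 15/(2*(k^2+9))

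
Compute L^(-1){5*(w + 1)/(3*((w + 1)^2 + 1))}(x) 5*exp(-x)*cos(x)/3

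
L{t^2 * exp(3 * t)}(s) 2/(s - 3)^3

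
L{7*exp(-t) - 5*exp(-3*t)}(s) 7/(s + 1) - 5/(s + 3)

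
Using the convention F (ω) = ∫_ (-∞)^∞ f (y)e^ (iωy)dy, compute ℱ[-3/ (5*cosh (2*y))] -3*pi/ (10*cosh (pi*ω/4))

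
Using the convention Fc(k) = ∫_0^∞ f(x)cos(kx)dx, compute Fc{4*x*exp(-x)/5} 4*(1 - k^2)/(5*(k^2 + 1)^2)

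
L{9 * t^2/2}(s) 9/s^3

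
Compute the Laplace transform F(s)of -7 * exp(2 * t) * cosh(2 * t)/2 7 * (2 - s)/(2 * s * (s - 4))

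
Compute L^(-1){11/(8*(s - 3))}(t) 11*exp(3*t)/8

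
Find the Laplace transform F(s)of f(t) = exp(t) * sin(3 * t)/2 3/(2 * ((s - 1)^2 + 9))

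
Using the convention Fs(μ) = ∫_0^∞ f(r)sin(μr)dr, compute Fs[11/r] 11*pi/2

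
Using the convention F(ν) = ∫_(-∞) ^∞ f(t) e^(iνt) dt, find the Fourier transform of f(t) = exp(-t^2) sqrt(pi) * exp(-ν^2/4) 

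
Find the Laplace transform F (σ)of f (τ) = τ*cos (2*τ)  (σ^2 - 4)/ (σ^2 + 4)^2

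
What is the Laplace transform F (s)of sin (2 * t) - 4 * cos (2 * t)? 2/ (s^2+4) - 4 * s/ (s^2+4)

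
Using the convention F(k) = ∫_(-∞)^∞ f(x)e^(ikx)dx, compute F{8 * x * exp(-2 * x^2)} sqrt(2) * I * sqrt(pi) * k * exp(-k^2/8)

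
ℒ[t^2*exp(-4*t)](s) 2/(s + 4)^3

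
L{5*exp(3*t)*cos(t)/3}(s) 5*(s - 3)/(3*((s - 3)^2 + 1))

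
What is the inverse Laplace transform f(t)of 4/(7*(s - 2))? 4*exp(2*t)/7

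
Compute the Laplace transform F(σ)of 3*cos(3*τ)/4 3*σ/(4*(σ^2 + 9))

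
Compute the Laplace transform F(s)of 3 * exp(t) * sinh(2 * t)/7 6/(7 * ((s - 1)^2-4))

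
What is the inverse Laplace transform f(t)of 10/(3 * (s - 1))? 10 * exp(t)/3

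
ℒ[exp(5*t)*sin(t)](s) 1/((s - 5) ^2 + 1) 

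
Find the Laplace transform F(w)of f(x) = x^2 2/w^3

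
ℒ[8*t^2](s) 16/s^3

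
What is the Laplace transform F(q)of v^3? 6/q^4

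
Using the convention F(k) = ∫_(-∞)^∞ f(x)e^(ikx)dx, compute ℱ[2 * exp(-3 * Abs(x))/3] 4/(k^2+9)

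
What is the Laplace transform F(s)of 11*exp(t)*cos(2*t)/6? 11*(s - 1)/(6*((s - 1)^2 + 4))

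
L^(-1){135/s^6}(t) 9 * t^5/8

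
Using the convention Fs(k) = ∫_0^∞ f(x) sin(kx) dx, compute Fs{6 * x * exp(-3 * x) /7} 36 * k/(7 * (k^2 + 9) ^2) 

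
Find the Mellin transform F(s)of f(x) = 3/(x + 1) 3*pi*csc(pi*s)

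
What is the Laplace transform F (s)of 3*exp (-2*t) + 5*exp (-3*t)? 5/ (s + 3) + 3/ (s + 2)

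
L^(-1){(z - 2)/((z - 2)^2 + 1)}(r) exp(2*r)*cos(r)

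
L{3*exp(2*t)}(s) 3/(s - 2)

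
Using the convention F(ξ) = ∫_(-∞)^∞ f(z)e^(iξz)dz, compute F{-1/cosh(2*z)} -pi/(2*cosh(pi*ξ/4))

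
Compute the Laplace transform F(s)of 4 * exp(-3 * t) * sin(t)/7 4/(7 * ((s+3)^2+1))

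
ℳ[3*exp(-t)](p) 3*gamma(p)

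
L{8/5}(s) 8/(5 * s) 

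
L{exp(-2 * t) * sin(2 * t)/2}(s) 1/((s + 2)^2 + 4)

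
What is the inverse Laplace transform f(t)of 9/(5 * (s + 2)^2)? 9 * t * exp(-2 * t)/5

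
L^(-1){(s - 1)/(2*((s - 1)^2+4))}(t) exp(t)*cos(2*t)/2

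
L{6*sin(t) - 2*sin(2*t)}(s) 6/(s^2 + 1) - 4/(s^2 + 4)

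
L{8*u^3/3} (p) 16/p^4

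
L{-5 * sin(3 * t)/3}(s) -5/(s^2 + 9)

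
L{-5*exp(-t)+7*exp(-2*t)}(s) 7/(s+2) - 5/(s+1)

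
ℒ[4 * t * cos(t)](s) 4 * (s^2 - 1)/(s^2 + 1)^2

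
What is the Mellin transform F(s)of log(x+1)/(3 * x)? -pi * csc(pi * s)/(3 * s - 3)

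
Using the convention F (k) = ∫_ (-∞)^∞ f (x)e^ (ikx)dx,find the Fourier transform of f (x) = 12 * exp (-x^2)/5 12 * sqrt (pi) * exp (-k^2/4)/5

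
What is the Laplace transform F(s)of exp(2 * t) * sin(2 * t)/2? 1/((s - 2)^2 + 4)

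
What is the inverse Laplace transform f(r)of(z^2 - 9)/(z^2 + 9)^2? r*cos(3*r)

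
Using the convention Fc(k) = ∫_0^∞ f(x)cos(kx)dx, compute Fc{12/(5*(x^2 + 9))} 2*pi*exp(-3*k)/5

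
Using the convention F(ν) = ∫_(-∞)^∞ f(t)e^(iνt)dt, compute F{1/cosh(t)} pi/cosh(pi * ν/2)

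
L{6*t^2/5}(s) 12/(5*s^3)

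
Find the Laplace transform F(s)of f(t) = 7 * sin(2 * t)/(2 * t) 7 * atan(2/s)/2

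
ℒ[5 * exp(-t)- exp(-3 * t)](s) 5/(s + 1) - 1/(s + 3)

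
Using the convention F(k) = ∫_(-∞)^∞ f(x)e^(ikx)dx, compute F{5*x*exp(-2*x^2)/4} 5*sqrt(2)*I*sqrt(pi)*k*exp(-k^2/8)/32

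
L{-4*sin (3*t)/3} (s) -4/ (s^2+9)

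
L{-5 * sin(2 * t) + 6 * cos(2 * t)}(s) 6 * s/(s^2 + 4) - 10/(s^2 + 4)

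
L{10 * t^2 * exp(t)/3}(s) 20/(3 * (s - 1)^3)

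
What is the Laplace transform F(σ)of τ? σ^(-2)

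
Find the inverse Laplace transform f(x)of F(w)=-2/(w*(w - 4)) -exp(2*x)*sinh(2*x)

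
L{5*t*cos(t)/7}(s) 5*(s^2-1)/(7*(s^2 + 1)^2)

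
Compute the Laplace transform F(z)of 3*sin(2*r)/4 3/(2*(z^2 + 4))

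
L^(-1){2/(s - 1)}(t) 2*exp(t)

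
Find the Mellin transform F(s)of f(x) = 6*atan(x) -3*pi*sec(pi*s/2)/s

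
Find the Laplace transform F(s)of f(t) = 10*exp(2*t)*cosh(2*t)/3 10*(s - 2)/(3*s*(s - 4))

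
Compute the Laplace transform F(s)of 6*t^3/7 36/(7*s^4)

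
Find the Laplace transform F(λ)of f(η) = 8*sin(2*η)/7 16/(7*(λ^2 + 4))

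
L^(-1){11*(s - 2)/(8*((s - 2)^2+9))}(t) 11*exp(2*t)*cos(3*t)/8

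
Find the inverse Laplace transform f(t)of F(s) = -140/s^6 -7 * t^5/6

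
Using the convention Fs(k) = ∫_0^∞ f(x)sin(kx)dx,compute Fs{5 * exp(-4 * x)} 5 * k/(k^2+16)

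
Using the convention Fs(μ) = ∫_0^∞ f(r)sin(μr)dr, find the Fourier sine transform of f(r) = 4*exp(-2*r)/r 4*atan(μ/2)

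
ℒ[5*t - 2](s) 5/s^2 - 2/s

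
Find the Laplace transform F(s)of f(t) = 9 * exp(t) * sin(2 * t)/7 18/(7 * ((s - 1)^2 + 4))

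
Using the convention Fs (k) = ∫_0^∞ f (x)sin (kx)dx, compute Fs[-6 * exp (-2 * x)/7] -6 * k/ (7 * k^2+28)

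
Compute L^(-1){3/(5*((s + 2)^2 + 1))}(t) 3*exp(-2*t)*sin(t)/5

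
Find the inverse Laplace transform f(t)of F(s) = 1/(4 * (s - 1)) exp(t)/4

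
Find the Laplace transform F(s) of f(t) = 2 2/s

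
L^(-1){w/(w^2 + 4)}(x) cos(2*x)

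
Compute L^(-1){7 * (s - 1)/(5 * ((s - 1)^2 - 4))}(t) 7 * exp(t) * cosh(2 * t)/5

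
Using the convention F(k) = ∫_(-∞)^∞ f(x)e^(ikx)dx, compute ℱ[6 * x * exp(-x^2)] 3 * I * sqrt(pi) * k * exp(-k^2/4)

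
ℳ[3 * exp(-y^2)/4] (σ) 3 * gamma(σ/2)/8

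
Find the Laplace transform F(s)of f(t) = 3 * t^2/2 3/s^3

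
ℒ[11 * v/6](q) 11/ (6 * q^2)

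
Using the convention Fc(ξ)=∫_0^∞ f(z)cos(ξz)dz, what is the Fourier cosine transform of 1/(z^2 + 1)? pi*exp(-ξ)/2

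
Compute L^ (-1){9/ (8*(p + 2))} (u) 9*exp (-2*u)/8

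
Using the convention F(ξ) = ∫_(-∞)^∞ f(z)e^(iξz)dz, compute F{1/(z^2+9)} pi*exp(-3*Abs(ξ))/3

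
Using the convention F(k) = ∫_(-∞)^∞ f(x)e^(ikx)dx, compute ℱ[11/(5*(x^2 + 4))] 11*pi*exp(-2*Abs(k))/10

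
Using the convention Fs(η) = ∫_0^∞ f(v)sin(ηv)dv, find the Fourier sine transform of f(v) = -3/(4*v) -3*pi/8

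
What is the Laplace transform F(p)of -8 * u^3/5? -48/(5 * p^4)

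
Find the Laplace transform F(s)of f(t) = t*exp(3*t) (s - 3)^(-2)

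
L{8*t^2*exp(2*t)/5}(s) 16/(5*(s - 2)^3)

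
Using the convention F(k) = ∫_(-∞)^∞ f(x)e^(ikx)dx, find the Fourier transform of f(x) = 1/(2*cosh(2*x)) pi/(4*cosh(pi*k/4))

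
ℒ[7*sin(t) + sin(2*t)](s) 7/(s^2 + 1) + 2/(s^2 + 4) 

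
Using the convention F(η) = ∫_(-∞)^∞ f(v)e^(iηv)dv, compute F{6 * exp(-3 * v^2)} 2 * sqrt(3) * sqrt(pi) * exp(-η^2/12)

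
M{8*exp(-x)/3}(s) 8*gamma(s)/3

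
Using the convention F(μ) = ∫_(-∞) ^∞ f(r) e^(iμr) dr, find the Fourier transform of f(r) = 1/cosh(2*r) pi/(2*cosh(pi*μ/4) ) 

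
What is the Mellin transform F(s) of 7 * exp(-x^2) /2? 7 * gamma(s/2) /4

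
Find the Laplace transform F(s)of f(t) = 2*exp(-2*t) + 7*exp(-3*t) 7/(s + 3) + 2/(s + 2)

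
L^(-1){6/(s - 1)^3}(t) 3*t^2*exp(t)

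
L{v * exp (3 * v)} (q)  (q - 3)^ (-2)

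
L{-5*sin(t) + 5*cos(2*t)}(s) 5*s/(s^2 + 4) - 5/(s^2 + 1)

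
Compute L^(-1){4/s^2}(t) 4 * t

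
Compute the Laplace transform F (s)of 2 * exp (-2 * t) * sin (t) 2/ ( (s + 2)^2 + 1)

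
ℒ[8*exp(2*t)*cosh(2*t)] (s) 8*(s - 2)/(s*(s - 4))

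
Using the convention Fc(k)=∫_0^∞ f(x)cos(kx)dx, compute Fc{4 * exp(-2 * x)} 8/(k^2 + 4)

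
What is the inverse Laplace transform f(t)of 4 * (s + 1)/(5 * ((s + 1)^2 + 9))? 4 * exp(-t) * cos(3 * t)/5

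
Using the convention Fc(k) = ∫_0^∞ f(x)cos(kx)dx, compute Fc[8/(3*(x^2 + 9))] 4*pi*exp(-3*k)/9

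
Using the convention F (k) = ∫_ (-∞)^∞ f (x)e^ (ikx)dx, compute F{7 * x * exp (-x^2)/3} 7 * I * sqrt (pi) * k * exp (-k^2/4)/6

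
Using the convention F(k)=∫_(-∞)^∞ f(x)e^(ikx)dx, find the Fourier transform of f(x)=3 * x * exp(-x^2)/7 3 * I * sqrt(pi) * k * exp(-k^2/4)/14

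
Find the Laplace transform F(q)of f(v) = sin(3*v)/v atan(3/q)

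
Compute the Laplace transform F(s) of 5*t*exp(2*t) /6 5/(6*(s - 2) ^2) 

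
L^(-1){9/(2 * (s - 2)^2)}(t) 9 * t * exp(2 * t)/2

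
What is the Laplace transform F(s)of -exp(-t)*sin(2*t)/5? -2/(5*(s + 1)^2 + 20)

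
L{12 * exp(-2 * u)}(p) 12/(p+2)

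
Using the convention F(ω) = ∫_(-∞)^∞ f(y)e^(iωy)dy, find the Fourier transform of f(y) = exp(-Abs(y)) 2/(ω^2 + 1)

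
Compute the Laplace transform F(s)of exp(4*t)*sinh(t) 1/((s - 4)^2 - 1)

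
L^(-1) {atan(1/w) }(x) sin(x) /x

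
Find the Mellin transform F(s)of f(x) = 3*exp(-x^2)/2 3*gamma(s/2)/4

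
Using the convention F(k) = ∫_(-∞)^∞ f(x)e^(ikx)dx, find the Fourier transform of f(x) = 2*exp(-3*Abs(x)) 12/(k^2 + 9)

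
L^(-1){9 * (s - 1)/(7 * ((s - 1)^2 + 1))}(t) 9 * exp(t) * cos(t)/7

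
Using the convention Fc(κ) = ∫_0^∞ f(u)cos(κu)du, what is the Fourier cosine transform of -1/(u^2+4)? -pi*exp(-2*κ)/4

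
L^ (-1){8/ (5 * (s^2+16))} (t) 2 * sin (4 * t)/5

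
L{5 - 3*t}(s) 5/s - 3/s^2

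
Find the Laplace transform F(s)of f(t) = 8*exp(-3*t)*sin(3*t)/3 8/((s + 3)^2 + 9)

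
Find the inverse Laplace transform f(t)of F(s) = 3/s 3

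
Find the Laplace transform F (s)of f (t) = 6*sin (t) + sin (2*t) 6/ (s^2 + 1) + 2/ (s^2 + 4)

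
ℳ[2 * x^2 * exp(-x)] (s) 2 * gamma(s+2)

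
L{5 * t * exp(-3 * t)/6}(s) 5/(6 * (s + 3)^2)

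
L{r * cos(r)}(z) (z^2 - 1)/(z^2 + 1)^2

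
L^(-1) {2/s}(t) 2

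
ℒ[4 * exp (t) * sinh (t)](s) 4/ (s * (s - 2))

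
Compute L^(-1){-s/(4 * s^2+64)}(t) -cos(4 * t)/4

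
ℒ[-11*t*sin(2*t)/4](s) -11*s/(s^2 + 4)^2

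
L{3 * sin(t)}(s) 3/(s^2 + 1)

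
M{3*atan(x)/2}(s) -3*pi*sec(pi*s/2)/(4*s)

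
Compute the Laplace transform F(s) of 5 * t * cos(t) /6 5 * (s^2 - 1) /(6 * (s^2 + 1) ^2) 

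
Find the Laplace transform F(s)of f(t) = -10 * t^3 -60/s^4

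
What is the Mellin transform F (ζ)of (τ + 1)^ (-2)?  (-pi*ζ + pi)/sin (pi*ζ)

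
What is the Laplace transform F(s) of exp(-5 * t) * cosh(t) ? (s + 5) /((s + 5) ^2-1) 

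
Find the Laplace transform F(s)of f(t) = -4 -4/s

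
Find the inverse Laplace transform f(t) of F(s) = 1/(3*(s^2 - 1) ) sinh(t) /3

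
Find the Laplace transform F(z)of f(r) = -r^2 -2/z^3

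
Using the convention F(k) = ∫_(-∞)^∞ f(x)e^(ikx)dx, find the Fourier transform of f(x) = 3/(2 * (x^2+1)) 3 * pi * exp(-Abs(k))/2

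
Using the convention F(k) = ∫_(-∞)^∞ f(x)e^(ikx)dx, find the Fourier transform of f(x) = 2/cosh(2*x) pi/cosh(pi*k/4)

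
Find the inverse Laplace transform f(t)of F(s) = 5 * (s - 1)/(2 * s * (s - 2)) 5 * exp(t) * cosh(t)/2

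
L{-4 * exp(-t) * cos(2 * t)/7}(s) 4 * (-s - 1)/(7 * ((s + 1)^2 + 4))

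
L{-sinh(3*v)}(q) -3/(q^2 - 9)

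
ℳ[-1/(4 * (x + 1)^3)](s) -pi * (s - 2) * (s - 1)/(8 * sin(pi * s))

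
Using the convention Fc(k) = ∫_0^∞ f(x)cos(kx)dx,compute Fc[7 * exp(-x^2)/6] 7 * sqrt(pi) * exp(-k^2/4)/12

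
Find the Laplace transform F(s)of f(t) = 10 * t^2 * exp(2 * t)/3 20/(3 * (s - 2)^3)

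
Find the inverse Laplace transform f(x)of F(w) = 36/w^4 6 * x^3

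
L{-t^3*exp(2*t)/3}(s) -2/(s - 2)^4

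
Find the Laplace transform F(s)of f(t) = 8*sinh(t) 8/(s^2 - 1)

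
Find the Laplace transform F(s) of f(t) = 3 3/s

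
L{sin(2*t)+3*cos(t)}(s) 3*s/(s^2+1)+2/(s^2+4)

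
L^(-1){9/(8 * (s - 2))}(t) 9 * exp(2 * t)/8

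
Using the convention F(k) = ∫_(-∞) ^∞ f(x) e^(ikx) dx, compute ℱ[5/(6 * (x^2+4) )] 5 * pi * exp(-2 * Abs(k) ) /12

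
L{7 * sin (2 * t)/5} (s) 14/ (5 * (s^2 + 4))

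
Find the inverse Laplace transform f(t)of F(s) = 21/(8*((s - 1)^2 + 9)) 7*exp(t)*sin(3*t)/8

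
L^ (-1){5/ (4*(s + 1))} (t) 5*exp (-t)/4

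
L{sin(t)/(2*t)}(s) atan(1/s)/2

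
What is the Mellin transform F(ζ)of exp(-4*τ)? gamma(ζ)/4^ζ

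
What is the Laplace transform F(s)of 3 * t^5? 360/s^6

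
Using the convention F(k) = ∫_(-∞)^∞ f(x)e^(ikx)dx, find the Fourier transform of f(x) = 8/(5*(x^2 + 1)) 8*pi*exp(-Abs(k))/5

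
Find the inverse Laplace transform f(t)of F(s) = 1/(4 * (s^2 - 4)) sinh(2 * t)/8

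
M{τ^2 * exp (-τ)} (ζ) gamma (ζ + 2)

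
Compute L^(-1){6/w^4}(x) x^3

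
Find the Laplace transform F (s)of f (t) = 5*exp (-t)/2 5/ (2*(s + 1))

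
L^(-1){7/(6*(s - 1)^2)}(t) 7*t*exp(t)/6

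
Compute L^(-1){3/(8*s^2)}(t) 3*t/8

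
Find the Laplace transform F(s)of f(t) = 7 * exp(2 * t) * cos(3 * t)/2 7 * (s - 2)/(2 * ((s - 2)^2 + 9))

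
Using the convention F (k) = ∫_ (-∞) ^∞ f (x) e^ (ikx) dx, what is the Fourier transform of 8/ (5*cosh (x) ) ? 8*pi/ (5*cosh (pi*k/2) ) 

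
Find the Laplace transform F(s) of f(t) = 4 4/s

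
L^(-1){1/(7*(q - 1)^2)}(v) v*exp(v)/7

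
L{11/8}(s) 11/(8 * s)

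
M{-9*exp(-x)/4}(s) -9*gamma(s)/4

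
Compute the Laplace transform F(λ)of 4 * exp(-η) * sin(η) 4/((λ + 1)^2 + 1)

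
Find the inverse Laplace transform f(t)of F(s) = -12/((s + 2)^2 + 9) -4 * exp(-2 * t) * sin(3 * t)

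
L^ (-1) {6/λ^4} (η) η^3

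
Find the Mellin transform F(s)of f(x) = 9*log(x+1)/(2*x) -9*pi*csc(pi*s)/(2*s - 2)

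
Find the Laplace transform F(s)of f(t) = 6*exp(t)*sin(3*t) 18/((s - 1)^2+9)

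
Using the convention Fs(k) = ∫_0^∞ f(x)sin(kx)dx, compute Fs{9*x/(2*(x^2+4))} 9*pi*exp(-2*k)/4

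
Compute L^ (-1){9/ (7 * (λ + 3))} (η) 9 * exp (-3 * η)/7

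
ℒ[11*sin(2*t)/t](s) 11*atan(2/s)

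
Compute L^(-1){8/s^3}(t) 4*t^2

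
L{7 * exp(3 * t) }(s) 7/(s - 3) 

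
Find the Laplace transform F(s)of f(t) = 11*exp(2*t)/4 11/(4*(s - 2))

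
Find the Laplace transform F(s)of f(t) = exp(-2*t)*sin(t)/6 1/(6*((s+2)^2+1))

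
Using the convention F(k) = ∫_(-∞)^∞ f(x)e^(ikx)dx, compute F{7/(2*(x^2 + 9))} 7*pi*exp(-3*Abs(k))/6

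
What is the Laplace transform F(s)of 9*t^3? 54/s^4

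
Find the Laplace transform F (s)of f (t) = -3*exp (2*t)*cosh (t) 3*(2 - s)/ ( (s - 2)^2 - 1)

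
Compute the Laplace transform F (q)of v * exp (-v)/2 1/ (2 * (q + 1)^2)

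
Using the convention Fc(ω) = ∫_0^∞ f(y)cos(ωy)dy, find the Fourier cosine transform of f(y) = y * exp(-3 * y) (9 - ω^2)/(ω^2 + 9)^2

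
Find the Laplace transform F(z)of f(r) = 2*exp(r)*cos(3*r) 2*(z - 1)/((z - 1)^2 + 9)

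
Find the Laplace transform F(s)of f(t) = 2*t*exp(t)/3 2/(3*(s - 1)^2)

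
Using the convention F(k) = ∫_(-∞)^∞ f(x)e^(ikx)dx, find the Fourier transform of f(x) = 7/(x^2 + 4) 7*pi*exp(-2*Abs(k))/2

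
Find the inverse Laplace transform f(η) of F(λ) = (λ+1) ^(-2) η*exp(-η) 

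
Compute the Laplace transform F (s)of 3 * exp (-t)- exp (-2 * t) 3/ (s+1) - 1/ (s+2)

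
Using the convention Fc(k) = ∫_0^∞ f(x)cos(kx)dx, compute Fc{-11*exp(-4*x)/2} -22/(k^2 + 16)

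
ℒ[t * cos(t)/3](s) (s^2 - 1)/(3 * (s^2 + 1)^2)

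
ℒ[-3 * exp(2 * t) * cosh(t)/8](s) 3 * (2 - s)/(8 * ((s - 2)^2 - 1))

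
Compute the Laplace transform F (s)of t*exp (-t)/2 1/ (2*(s+1)^2)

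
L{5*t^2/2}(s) 5/s^3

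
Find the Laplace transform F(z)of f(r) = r z^(-2)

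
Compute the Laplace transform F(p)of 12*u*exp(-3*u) 12/(p + 3)^2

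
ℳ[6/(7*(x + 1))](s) 6*pi*csc(pi*s)/7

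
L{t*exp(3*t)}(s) (s - 3)^(-2)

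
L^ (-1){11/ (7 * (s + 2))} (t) 11 * exp (-2 * t)/7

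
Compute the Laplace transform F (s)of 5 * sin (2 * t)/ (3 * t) 5 * atan (2/s)/3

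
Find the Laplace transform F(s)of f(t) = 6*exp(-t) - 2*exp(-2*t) 6/(s + 1) - 2/(s + 2)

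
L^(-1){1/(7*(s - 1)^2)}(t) t*exp(t)/7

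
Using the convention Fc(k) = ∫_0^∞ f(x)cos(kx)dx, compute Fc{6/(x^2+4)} 3*pi*exp(-2*k)/2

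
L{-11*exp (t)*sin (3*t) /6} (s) -11/ (2*(s - 1) ^2 + 18) 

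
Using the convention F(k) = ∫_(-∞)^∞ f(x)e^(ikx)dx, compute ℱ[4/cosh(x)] 4*pi/cosh(pi*k/2)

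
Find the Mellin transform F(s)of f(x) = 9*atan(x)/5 -9*pi*sec(pi*s/2)/(10*s)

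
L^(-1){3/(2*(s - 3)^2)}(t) 3*t*exp(3*t)/2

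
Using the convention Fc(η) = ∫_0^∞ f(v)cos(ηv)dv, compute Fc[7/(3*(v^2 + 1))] 7*pi*exp(-η)/6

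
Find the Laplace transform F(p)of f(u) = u p^(-2)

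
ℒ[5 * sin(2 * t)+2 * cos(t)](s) 10/(s^2+4)+2 * s/(s^2+1)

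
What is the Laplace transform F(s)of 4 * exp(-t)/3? 4/(3 * (s + 1))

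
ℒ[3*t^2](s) 6/s^3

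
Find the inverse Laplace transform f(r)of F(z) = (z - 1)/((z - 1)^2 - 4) exp(r)*cosh(2*r)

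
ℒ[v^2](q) 2/q^3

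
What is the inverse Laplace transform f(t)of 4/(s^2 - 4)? 2*sinh(2*t)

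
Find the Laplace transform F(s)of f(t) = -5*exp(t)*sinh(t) -5/(s*(s - 2))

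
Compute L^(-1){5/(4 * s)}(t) 5/4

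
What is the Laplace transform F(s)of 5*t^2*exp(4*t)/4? 5/(2*(s - 4)^3)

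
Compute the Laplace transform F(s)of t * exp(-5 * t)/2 1/(2 * (s + 5)^2)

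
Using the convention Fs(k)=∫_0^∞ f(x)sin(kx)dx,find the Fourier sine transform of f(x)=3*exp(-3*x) 3*k/(k^2+9)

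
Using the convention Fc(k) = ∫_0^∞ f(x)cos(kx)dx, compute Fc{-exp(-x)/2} -1/(2*k^2 + 2)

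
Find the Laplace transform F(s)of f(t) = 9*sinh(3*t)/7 27/(7*(s^2-9))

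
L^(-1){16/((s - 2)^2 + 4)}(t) 8 * exp(2 * t) * sin(2 * t)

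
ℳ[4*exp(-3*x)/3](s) 4*gamma(s)/(3*3^s)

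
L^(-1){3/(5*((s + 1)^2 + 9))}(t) exp(-t)*sin(3*t)/5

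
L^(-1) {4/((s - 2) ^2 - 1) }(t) 4*exp(2*t)*sinh(t) 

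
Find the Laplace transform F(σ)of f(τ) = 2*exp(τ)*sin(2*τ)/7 4/(7*((σ - 1)^2 + 4))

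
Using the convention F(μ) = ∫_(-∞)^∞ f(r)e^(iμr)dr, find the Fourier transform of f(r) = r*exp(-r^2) I*sqrt(pi)*μ*exp(-μ^2/4)/2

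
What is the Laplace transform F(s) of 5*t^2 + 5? 5/s + 10/s^3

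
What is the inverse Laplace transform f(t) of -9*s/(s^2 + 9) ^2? -3*t*sin(3*t) /2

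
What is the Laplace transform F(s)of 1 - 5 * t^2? 1/s - 10/s^3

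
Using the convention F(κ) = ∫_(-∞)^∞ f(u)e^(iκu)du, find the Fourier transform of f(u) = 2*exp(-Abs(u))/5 4/(5*(κ^2+1))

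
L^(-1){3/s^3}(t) 3*t^2/2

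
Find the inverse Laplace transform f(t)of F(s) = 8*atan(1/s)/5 8*sin(t)/(5*t)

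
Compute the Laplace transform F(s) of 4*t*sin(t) 8*s/(s^2 + 1) ^2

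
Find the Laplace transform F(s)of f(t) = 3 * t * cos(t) 3 * (s^2 - 1)/(s^2 + 1)^2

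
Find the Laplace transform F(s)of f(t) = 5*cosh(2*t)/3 5*s/(3*(s^2 - 4))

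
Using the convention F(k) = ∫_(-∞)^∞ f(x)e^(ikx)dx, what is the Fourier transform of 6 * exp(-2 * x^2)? 3 * sqrt(2) * sqrt(pi) * exp(-k^2/8)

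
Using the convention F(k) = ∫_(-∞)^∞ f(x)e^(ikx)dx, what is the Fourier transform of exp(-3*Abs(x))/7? 6/(7*(k^2+9))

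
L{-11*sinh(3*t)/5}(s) -33/(5*s^2 - 45)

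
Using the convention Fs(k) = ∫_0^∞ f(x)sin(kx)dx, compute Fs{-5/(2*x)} -5*pi/4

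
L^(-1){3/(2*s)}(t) 3/2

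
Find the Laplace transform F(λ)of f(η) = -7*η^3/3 -14/λ^4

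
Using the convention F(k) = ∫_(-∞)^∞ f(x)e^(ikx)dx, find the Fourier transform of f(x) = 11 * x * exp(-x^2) 11 * I * sqrt(pi) * k * exp(-k^2/4)/2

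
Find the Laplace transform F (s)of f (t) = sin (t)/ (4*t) atan (1/s)/4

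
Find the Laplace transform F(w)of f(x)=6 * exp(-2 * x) 6/(w + 2)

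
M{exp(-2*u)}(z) gamma(z)/2^z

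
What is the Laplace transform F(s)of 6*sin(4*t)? 24/(s^2 + 16)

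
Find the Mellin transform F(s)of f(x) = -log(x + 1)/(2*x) pi*csc(pi*s)/(2*(s - 1))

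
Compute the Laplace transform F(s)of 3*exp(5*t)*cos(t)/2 3*(s - 5)/(2*((s - 5)^2+1))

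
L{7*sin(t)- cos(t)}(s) 7/(s^2+1)- s/(s^2+1)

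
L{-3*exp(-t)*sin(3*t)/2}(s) -9/(2*(s + 1)^2 + 18)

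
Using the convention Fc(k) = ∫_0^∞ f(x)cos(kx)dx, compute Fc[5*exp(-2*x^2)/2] 5*sqrt(2)*sqrt(pi)*exp(-k^2/8)/8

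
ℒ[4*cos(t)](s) 4*s/(s^2 + 1)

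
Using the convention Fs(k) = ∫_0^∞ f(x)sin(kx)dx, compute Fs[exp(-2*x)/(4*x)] atan(k/2)/4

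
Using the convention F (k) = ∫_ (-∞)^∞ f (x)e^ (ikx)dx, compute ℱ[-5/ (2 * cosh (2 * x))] -5 * pi/ (4 * cosh (pi * k/4))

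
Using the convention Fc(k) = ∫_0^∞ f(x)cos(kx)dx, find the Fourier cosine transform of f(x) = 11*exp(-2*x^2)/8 11*sqrt(2)*sqrt(pi)*exp(-k^2/8)/32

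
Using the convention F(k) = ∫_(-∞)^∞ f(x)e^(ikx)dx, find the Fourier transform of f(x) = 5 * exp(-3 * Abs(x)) 30/(k^2 + 9)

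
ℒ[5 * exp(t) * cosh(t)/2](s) 5 * (s - 1)/(2 * s * (s - 2))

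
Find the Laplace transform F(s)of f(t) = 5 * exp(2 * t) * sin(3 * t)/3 5/((s - 2)^2+9)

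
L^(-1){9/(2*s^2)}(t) 9*t/2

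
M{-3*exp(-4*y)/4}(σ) -3*gamma(σ)/(4*2^(2*σ))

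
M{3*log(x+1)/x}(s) -3*pi*csc(pi*s)/(s - 1)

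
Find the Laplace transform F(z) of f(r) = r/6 1/(6 * z^2) 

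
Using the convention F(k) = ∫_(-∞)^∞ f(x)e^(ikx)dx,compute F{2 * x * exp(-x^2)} I * sqrt(pi) * k * exp(-k^2/4)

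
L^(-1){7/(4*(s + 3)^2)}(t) 7*t*exp(-3*t)/4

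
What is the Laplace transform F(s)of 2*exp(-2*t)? 2/(s+2)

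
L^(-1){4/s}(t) 4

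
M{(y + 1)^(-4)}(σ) gamma(σ)*gamma(4 - σ)/6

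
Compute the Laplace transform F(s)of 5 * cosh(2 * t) 5 * s/(s^2-4)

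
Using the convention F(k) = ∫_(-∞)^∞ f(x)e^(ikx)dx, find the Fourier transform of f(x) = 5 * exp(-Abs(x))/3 10/(3 * (k^2 + 1))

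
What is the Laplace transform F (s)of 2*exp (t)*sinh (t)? 2/ (s*(s - 2))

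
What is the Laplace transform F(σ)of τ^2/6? 1/(3 * σ^3)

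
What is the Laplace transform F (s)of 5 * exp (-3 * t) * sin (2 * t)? 10/ ( (s + 3)^2 + 4)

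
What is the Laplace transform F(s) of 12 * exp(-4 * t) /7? 12/(7 * (s + 4) ) 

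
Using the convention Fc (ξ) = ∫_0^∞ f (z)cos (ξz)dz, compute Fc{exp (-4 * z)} 4/ (ξ^2 + 16)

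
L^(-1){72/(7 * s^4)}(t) 12 * t^3/7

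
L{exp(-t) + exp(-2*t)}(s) 1/(s + 2) + 1/(s + 1)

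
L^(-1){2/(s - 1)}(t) 2*exp(t)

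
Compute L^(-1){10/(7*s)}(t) 10/7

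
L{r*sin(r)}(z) 2*z/(z^2+1)^2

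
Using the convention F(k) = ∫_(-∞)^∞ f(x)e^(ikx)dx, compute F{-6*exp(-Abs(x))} -12/(k^2 + 1)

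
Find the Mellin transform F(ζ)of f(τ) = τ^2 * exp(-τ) gamma(ζ + 2)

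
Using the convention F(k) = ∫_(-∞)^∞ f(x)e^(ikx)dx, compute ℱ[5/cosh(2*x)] 5*pi/(2*cosh(pi*k/4))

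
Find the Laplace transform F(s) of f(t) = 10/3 10/(3 * s) 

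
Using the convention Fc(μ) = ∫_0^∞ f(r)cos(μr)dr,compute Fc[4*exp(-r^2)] 2*sqrt(pi)*exp(-μ^2/4)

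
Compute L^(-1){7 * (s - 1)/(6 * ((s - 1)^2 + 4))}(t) 7 * exp(t) * cos(2 * t)/6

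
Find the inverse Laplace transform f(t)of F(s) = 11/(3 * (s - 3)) 11 * exp(3 * t)/3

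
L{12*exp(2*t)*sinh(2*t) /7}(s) 24/(7*s*(s - 4) ) 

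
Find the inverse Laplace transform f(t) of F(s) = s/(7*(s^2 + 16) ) cos(4*t) /7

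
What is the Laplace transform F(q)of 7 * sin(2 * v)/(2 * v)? 7 * atan(2/q)/2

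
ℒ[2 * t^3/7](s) 12/(7 * s^4)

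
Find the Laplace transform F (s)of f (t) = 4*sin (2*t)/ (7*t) 4*atan (2/s)/7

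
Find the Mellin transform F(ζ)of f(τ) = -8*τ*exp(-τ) -8*gamma(ζ + 1)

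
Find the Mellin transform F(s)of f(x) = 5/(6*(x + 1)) 5*pi*csc(pi*s)/6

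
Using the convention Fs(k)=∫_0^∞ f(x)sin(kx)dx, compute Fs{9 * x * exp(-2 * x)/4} 9 * k/(k^2+4)^2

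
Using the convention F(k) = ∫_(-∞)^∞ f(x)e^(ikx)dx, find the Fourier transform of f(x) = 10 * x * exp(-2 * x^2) 5 * sqrt(2) * I * sqrt(pi) * k * exp(-k^2/8)/4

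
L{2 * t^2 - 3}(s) 4/s^3 - 3/s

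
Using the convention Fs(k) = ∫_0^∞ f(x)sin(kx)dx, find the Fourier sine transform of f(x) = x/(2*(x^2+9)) pi*exp(-3*k)/4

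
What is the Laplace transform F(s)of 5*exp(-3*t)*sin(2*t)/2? 5/((s + 3)^2 + 4)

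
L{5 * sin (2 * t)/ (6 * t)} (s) 5 * atan (2/s)/6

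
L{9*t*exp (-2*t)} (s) 9/ (s + 2)^2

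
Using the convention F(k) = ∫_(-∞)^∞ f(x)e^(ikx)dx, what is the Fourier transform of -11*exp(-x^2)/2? -11*sqrt(pi)*exp(-k^2/4)/2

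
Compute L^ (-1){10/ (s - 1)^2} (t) 10 * t * exp (t)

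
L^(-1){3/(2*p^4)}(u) u^3/4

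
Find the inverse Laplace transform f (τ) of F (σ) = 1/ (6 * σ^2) τ/6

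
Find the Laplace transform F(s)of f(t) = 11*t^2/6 11/(3*s^3)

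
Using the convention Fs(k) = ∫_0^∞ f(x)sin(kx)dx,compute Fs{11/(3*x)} 11*pi/6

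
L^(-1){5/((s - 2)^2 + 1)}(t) 5 * exp(2 * t) * sin(t)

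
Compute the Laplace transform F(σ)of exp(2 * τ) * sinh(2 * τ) 2/(σ * (σ - 4))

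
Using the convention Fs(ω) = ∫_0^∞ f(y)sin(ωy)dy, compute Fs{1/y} pi/2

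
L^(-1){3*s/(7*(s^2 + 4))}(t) 3*cos(2*t)/7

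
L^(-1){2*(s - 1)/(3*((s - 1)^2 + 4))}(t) 2*exp(t)*cos(2*t)/3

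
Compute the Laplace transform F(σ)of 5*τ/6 5/(6*σ^2)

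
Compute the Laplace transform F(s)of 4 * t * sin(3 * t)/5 24 * s/(5 * (s^2 + 9)^2)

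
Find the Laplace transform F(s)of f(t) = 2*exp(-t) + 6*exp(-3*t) 6/(s + 3) + 2/(s + 1)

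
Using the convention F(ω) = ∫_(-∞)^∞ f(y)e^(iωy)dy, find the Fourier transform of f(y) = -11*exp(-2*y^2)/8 -11*sqrt(2)*sqrt(pi)*exp(-ω^2/8)/16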